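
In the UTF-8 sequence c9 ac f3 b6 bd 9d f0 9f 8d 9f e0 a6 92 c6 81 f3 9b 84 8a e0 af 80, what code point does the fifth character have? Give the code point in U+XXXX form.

Offset 0: leading byte 0xC9 = 11001001 → 2-byte char #1 = C9 AC.
Offset 2: leading byte 0xF3 = 11110011 → 4-byte char #2 = F3 B6 BD 9D.
Offset 6: leading byte 0xF0 = 11110000 → 4-byte char #3 = F0 9F 8D 9F.
Offset 10: leading byte 0xE0 = 11100000 → 3-byte char #4 = E0 A6 92.
Offset 13: leading byte 0xC6 = 11000110 → 2-byte char #5 = C6 81.
Leading byte 0xC6 = 11000110 matches 110xxxxx → 2-byte sequence.
Byte 1: 0xC6 = 11000110, payload 00110 (5 bits).
Byte 2: 0x81 = 10000001 (10xxxxxx ✓), payload 000001.
Concatenate: 00110000001 = 0x181 (11 bits → U+0181).

U+0181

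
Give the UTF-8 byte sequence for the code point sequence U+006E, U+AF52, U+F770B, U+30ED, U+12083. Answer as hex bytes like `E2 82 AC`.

6E EA BD 92 F3 B7 9C 8B E3 83 AD F0 92 82 83

U+006E: 1-byte form → 6E.
U+AF52: 3-byte form → EA BD 92.
U+F770B: 4-byte form → F3 B7 9C 8B.
U+30ED: 3-byte form → E3 83 AD.
U+12083: 4-byte form → F0 92 82 83.
Concatenated (15 bytes): 6E EA BD 92 F3 B7 9C 8B E3 83 AD F0 92 82 83.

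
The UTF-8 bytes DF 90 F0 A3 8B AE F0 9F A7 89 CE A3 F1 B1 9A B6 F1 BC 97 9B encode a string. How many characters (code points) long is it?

6

Byte at offset 0: 0xDF = 11011111 → 2-byte char (#1). Advance 2.
Byte at offset 2: 0xF0 = 11110000 → 4-byte char (#2). Advance 4.
Byte at offset 6: 0xF0 = 11110000 → 4-byte char (#3). Advance 4.
Byte at offset 10: 0xCE = 11001110 → 2-byte char (#4). Advance 2.
Byte at offset 12: 0xF1 = 11110001 → 4-byte char (#5). Advance 4.
Byte at offset 16: 0xF1 = 11110001 → 4-byte char (#6). Advance 4.
Reached end at offset 20 after 6 code points.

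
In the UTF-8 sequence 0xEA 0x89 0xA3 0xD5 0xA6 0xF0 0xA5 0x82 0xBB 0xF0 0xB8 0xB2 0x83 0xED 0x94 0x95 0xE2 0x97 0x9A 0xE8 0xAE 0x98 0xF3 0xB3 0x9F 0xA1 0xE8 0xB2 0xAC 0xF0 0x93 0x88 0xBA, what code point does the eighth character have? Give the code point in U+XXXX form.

U+F37E1

Offset 0: leading byte 0xEA = 11101010 → 3-byte char #1 = EA 89 A3.
Offset 3: leading byte 0xD5 = 11010101 → 2-byte char #2 = D5 A6.
Offset 5: leading byte 0xF0 = 11110000 → 4-byte char #3 = F0 A5 82 BB.
Offset 9: leading byte 0xF0 = 11110000 → 4-byte char #4 = F0 B8 B2 83.
Offset 13: leading byte 0xED = 11101101 → 3-byte char #5 = ED 94 95.
Offset 16: leading byte 0xE2 = 11100010 → 3-byte char #6 = E2 97 9A.
Offset 19: leading byte 0xE8 = 11101000 → 3-byte char #7 = E8 AE 98.
Offset 22: leading byte 0xF3 = 11110011 → 4-byte char #8 = F3 B3 9F A1.
Leading byte 0xF3 = 11110011 matches 11110xxx → 4-byte sequence.
Byte 1: 0xF3 = 11110011, payload 011 (3 bits).
Byte 2: 0xB3 = 10110011 (10xxxxxx ✓), payload 110011.
Byte 3: 0x9F = 10011111 (10xxxxxx ✓), payload 011111.
Byte 4: 0xA1 = 10100001 (10xxxxxx ✓), payload 100001.
Concatenate: 011110011011111100001 = 0xF37E1 (21 bits → U+F37E1).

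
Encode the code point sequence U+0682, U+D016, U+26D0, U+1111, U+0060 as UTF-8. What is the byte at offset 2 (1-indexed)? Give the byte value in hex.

0x82

1-indexed offset 2 is 0-indexed offset 1.
U+0682 → 2-byte form DA 82 at offsets 0–1.
Offset 1 falls in char 1's range; it's byte 2 of DA 82 = 0x82.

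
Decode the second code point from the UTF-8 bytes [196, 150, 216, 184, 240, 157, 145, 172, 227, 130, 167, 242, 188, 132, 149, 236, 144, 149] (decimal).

U+0638

Offset 0: leading byte 0xC4 = 11000100 → 2-byte char #1 = C4 96.
Offset 2: leading byte 0xD8 = 11011000 → 2-byte char #2 = D8 B8.
Leading byte 0xD8 = 11011000 matches 110xxxxx → 2-byte sequence.
Byte 1: 0xD8 = 11011000, payload 11000 (5 bits).
Byte 2: 0xB8 = 10111000 (10xxxxxx ✓), payload 111000.
Concatenate: 11000111000 = 0x638 (11 bits → U+0638).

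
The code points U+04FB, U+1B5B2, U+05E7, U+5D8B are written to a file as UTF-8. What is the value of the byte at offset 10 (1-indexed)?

0xB6

1-indexed offset 10 is 0-indexed offset 9.
U+04FB → 2-byte form D3 BB at offsets 0–1.
U+1B5B2 → 4-byte form F0 9B 96 B2 at offsets 2–5.
U+05E7 → 2-byte form D7 A7 at offsets 6–7.
U+5D8B → 3-byte form E5 B6 8B at offsets 8–10.
Offset 9 falls in char 4's range; it's byte 2 of E5 B6 8B = 0xB6.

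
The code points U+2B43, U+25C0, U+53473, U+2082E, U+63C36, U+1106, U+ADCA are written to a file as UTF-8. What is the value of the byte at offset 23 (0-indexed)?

0x8A

U+2B43 → 3-byte form E2 AD 83 at offsets 0–2.
U+25C0 → 3-byte form E2 97 80 at offsets 3–5.
U+53473 → 4-byte form F1 93 91 B3 at offsets 6–9.
U+2082E → 4-byte form F0 A0 A0 AE at offsets 10–13.
U+63C36 → 4-byte form F1 A3 B0 B6 at offsets 14–17.
U+1106 → 3-byte form E1 84 86 at offsets 18–20.
U+ADCA → 3-byte form EA B7 8A at offsets 21–23.
Offset 23 falls in char 7's range; it's byte 3 of EA B7 8A = 0x8A.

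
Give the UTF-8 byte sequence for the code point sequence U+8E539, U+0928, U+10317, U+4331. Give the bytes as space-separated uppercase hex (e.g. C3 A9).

F2 8E 94 B9 E0 A4 A8 F0 90 8C 97 E4 8C B1

U+8E539: 4-byte form → F2 8E 94 B9.
U+0928: 3-byte form → E0 A4 A8.
U+10317: 4-byte form → F0 90 8C 97.
U+4331: 3-byte form → E4 8C B1.
Concatenated (14 bytes): F2 8E 94 B9 E0 A4 A8 F0 90 8C 97 E4 8C B1.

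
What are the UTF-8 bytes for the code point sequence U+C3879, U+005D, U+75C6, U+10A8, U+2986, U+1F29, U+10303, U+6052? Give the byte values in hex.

U+C3879: 4-byte form → F3 83 A1 B9.
U+005D: 1-byte form → 5D.
U+75C6: 3-byte form → E7 97 86.
U+10A8: 3-byte form → E1 82 A8.
U+2986: 3-byte form → E2 A6 86.
U+1F29: 3-byte form → E1 BC A9.
U+10303: 4-byte form → F0 90 8C 83.
U+6052: 3-byte form → E6 81 92.
Concatenated (24 bytes): F3 83 A1 B9 5D E7 97 86 E1 82 A8 E2 A6 86 E1 BC A9 F0 90 8C 83 E6 81 92.

F3 83 A1 B9 5D E7 97 86 E1 82 A8 E2 A6 86 E1 BC A9 F0 90 8C 83 E6 81 92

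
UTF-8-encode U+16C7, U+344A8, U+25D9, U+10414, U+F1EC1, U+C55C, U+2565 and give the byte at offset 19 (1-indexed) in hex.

0xEC

1-indexed offset 19 is 0-indexed offset 18.
U+16C7 → 3-byte form E1 9B 87 at offsets 0–2.
U+344A8 → 4-byte form F0 B4 92 A8 at offsets 3–6.
U+25D9 → 3-byte form E2 97 99 at offsets 7–9.
U+10414 → 4-byte form F0 90 90 94 at offsets 10–13.
U+F1EC1 → 4-byte form F3 B1 BB 81 at offsets 14–17.
U+C55C → 3-byte form EC 95 9C at offsets 18–20.
Offset 18 falls in char 6's range; it's byte 1 of EC 95 9C = 0xEC.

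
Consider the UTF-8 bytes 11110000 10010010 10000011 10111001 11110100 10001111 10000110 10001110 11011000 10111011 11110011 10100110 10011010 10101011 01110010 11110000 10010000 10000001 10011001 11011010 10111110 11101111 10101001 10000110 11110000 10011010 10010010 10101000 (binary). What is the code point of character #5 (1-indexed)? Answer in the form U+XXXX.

U+0072

Offset 0: leading byte 0xF0 = 11110000 → 4-byte char #1 = F0 92 83 B9.
Offset 4: leading byte 0xF4 = 11110100 → 4-byte char #2 = F4 8F 86 8E.
Offset 8: leading byte 0xD8 = 11011000 → 2-byte char #3 = D8 BB.
Offset 10: leading byte 0xF3 = 11110011 → 4-byte char #4 = F3 A6 9A AB.
Offset 14: leading byte 0x72 = 01110010 → 1-byte char #5 = 72.
Leading byte 0x72 = 01110010 matches 0xxxxxxx → 1-byte sequence.
Byte 1: 0x72 = 01110010, payload 1110010 (7 bits).
Concatenate: 1110010 = 0x72 (7 bits → U+0072).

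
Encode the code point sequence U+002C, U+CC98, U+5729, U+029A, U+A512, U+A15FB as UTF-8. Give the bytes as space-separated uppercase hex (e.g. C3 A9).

2C EC B2 98 E5 9C A9 CA 9A EA 94 92 F2 A1 97 BB

U+002C: 1-byte form → 2C.
U+CC98: 3-byte form → EC B2 98.
U+5729: 3-byte form → E5 9C A9.
U+029A: 2-byte form → CA 9A.
U+A512: 3-byte form → EA 94 92.
U+A15FB: 4-byte form → F2 A1 97 BB.
Concatenated (16 bytes): 2C EC B2 98 E5 9C A9 CA 9A EA 94 92 F2 A1 97 BB.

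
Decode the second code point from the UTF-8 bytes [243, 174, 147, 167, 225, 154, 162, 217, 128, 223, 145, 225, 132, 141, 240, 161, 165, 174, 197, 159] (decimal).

Offset 0: leading byte 0xF3 = 11110011 → 4-byte char #1 = F3 AE 93 A7.
Offset 4: leading byte 0xE1 = 11100001 → 3-byte char #2 = E1 9A A2.
Leading byte 0xE1 = 11100001 matches 1110xxxx → 3-byte sequence.
Byte 1: 0xE1 = 11100001, payload 0001 (4 bits).
Byte 2: 0x9A = 10011010 (10xxxxxx ✓), payload 011010.
Byte 3: 0xA2 = 10100010 (10xxxxxx ✓), payload 100010.
Concatenate: 0001011010100010 = 0x16A2 (16 bits → U+16A2).

U+16A2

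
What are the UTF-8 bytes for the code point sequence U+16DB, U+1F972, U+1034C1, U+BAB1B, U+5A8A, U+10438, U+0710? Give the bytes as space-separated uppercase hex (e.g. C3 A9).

U+16DB: 3-byte form → E1 9B 9B.
U+1F972: 4-byte form → F0 9F A5 B2.
U+1034C1: 4-byte form → F4 83 93 81.
U+BAB1B: 4-byte form → F2 BA AC 9B.
U+5A8A: 3-byte form → E5 AA 8A.
U+10438: 4-byte form → F0 90 90 B8.
U+0710: 2-byte form → DC 90.
Concatenated (24 bytes): E1 9B 9B F0 9F A5 B2 F4 83 93 81 F2 BA AC 9B E5 AA 8A F0 90 90 B8 DC 90.

E1 9B 9B F0 9F A5 B2 F4 83 93 81 F2 BA AC 9B E5 AA 8A F0 90 90 B8 DC 90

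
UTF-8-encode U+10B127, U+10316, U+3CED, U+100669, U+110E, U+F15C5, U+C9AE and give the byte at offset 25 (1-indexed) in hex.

1-indexed offset 25 is 0-indexed offset 24.
U+10B127 → 4-byte form F4 8B 84 A7 at offsets 0–3.
U+10316 → 4-byte form F0 90 8C 96 at offsets 4–7.
U+3CED → 3-byte form E3 B3 AD at offsets 8–10.
U+100669 → 4-byte form F4 80 99 A9 at offsets 11–14.
U+110E → 3-byte form E1 84 8E at offsets 15–17.
U+F15C5 → 4-byte form F3 B1 97 85 at offsets 18–21.
U+C9AE → 3-byte form EC A6 AE at offsets 22–24.
Offset 24 falls in char 7's range; it's byte 3 of EC A6 AE = 0xAE.

0xAE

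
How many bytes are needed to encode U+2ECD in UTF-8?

3

U+2ECD = 0x2ECD. UTF-8 uses 1 byte below 0x80, 2 below 0x800, 3 below 0x10000, 4 up to 0x10FFFF. 0x2ECD is in U+0800–U+FFFF → 3 bytes.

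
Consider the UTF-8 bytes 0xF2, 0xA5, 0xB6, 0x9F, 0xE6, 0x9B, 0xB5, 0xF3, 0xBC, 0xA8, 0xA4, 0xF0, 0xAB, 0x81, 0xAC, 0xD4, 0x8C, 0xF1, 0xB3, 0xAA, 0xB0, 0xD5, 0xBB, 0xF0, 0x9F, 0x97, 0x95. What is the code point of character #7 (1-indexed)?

U+057B

Offset 0: leading byte 0xF2 = 11110010 → 4-byte char #1 = F2 A5 B6 9F.
Offset 4: leading byte 0xE6 = 11100110 → 3-byte char #2 = E6 9B B5.
Offset 7: leading byte 0xF3 = 11110011 → 4-byte char #3 = F3 BC A8 A4.
Offset 11: leading byte 0xF0 = 11110000 → 4-byte char #4 = F0 AB 81 AC.
Offset 15: leading byte 0xD4 = 11010100 → 2-byte char #5 = D4 8C.
Offset 17: leading byte 0xF1 = 11110001 → 4-byte char #6 = F1 B3 AA B0.
Offset 21: leading byte 0xD5 = 11010101 → 2-byte char #7 = D5 BB.
Leading byte 0xD5 = 11010101 matches 110xxxxx → 2-byte sequence.
Byte 1: 0xD5 = 11010101, payload 10101 (5 bits).
Byte 2: 0xBB = 10111011 (10xxxxxx ✓), payload 111011.
Concatenate: 10101111011 = 0x57B (11 bits → U+057B).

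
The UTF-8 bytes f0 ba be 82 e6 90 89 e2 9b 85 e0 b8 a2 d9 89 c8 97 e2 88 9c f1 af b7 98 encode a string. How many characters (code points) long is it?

Byte at offset 0: 0xF0 = 11110000 → 4-byte char (#1). Advance 4.
Byte at offset 4: 0xE6 = 11100110 → 3-byte char (#2). Advance 3.
Byte at offset 7: 0xE2 = 11100010 → 3-byte char (#3). Advance 3.
Byte at offset 10: 0xE0 = 11100000 → 3-byte char (#4). Advance 3.
Byte at offset 13: 0xD9 = 11011001 → 2-byte char (#5). Advance 2.
Byte at offset 15: 0xC8 = 11001000 → 2-byte char (#6). Advance 2.
Byte at offset 17: 0xE2 = 11100010 → 3-byte char (#7). Advance 3.
Byte at offset 20: 0xF1 = 11110001 → 4-byte char (#8). Advance 4.
Reached end at offset 24 after 8 code points.

8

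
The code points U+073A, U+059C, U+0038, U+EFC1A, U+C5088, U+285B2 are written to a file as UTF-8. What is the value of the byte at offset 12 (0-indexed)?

U+073A → 2-byte form DC BA at offsets 0–1.
U+059C → 2-byte form D6 9C at offsets 2–3.
U+0038 → 1-byte form 38 at offsets 4–4.
U+EFC1A → 4-byte form F3 AF B0 9A at offsets 5–8.
U+C5088 → 4-byte form F3 85 82 88 at offsets 9–12.
Offset 12 falls in char 5's range; it's byte 4 of F3 85 82 88 = 0x88.

0x88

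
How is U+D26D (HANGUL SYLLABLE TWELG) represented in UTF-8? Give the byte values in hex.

ED 89 AD

U+D26D = 0xD26D = 53869 decimal. In range U+0800–U+FFFF → 3-byte form: 1110xxxx 10xxxxxx 10xxxxxx.
Binary (16 bits): 1101001001101101.
Split 4+6+6: 1101 | 001001 | 101101.
Byte 1: 11101101 = 0xED.
Byte 2: 10001001 = 0x89.
Byte 3: 10101101 = 0xAD.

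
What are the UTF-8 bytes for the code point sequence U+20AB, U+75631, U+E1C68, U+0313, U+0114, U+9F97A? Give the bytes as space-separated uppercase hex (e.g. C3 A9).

E2 82 AB F1 B5 98 B1 F3 A1 B1 A8 CC 93 C4 94 F2 9F A5 BA

U+20AB: 3-byte form → E2 82 AB.
U+75631: 4-byte form → F1 B5 98 B1.
U+E1C68: 4-byte form → F3 A1 B1 A8.
U+0313: 2-byte form → CC 93.
U+0114: 2-byte form → C4 94.
U+9F97A: 4-byte form → F2 9F A5 BA.
Concatenated (19 bytes): E2 82 AB F1 B5 98 B1 F3 A1 B1 A8 CC 93 C4 94 F2 9F A5 BA.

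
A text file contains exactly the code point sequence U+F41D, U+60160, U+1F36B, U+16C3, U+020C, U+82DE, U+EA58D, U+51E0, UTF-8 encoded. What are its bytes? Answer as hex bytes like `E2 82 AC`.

U+F41D: 3-byte form → EF 90 9D.
U+60160: 4-byte form → F1 A0 85 A0.
U+1F36B: 4-byte form → F0 9F 8D AB.
U+16C3: 3-byte form → E1 9B 83.
U+020C: 2-byte form → C8 8C.
U+82DE: 3-byte form → E8 8B 9E.
U+EA58D: 4-byte form → F3 AA 96 8D.
U+51E0: 3-byte form → E5 87 A0.
Concatenated (26 bytes): EF 90 9D F1 A0 85 A0 F0 9F 8D AB E1 9B 83 C8 8C E8 8B 9E F3 AA 96 8D E5 87 A0.

EF 90 9D F1 A0 85 A0 F0 9F 8D AB E1 9B 83 C8 8C E8 8B 9E F3 AA 96 8D E5 87 A0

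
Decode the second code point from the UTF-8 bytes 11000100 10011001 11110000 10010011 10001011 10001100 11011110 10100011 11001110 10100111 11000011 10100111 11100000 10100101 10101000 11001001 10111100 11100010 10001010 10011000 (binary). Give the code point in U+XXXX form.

U+132CC

Offset 0: leading byte 0xC4 = 11000100 → 2-byte char #1 = C4 99.
Offset 2: leading byte 0xF0 = 11110000 → 4-byte char #2 = F0 93 8B 8C.
Leading byte 0xF0 = 11110000 matches 11110xxx → 4-byte sequence.
Byte 1: 0xF0 = 11110000, payload 000 (3 bits).
Byte 2: 0x93 = 10010011 (10xxxxxx ✓), payload 010011.
Byte 3: 0x8B = 10001011 (10xxxxxx ✓), payload 001011.
Byte 4: 0x8C = 10001100 (10xxxxxx ✓), payload 001100.
Concatenate: 000010011001011001100 = 0x132CC (21 bits → U+132CC).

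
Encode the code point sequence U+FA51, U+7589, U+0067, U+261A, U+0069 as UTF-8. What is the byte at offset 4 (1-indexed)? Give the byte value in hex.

1-indexed offset 4 is 0-indexed offset 3.
U+FA51 → 3-byte form EF A9 91 at offsets 0–2.
U+7589 → 3-byte form E7 96 89 at offsets 3–5.
Offset 3 falls in char 2's range; it's byte 1 of E7 96 89 = 0xE7.

0xE7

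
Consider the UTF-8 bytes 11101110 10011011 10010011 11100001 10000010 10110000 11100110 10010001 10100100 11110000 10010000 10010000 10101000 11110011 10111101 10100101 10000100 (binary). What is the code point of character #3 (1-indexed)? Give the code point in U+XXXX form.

Offset 0: leading byte 0xEE = 11101110 → 3-byte char #1 = EE 9B 93.
Offset 3: leading byte 0xE1 = 11100001 → 3-byte char #2 = E1 82 B0.
Offset 6: leading byte 0xE6 = 11100110 → 3-byte char #3 = E6 91 A4.
Leading byte 0xE6 = 11100110 matches 1110xxxx → 3-byte sequence.
Byte 1: 0xE6 = 11100110, payload 0110 (4 bits).
Byte 2: 0x91 = 10010001 (10xxxxxx ✓), payload 010001.
Byte 3: 0xA4 = 10100100 (10xxxxxx ✓), payload 100100.
Concatenate: 0110010001100100 = 0x6464 (16 bits → U+6464).

U+6464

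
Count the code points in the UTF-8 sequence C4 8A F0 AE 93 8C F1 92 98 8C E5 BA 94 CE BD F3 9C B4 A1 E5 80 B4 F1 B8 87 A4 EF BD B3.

Byte at offset 0: 0xC4 = 11000100 → 2-byte char (#1). Advance 2.
Byte at offset 2: 0xF0 = 11110000 → 4-byte char (#2). Advance 4.
Byte at offset 6: 0xF1 = 11110001 → 4-byte char (#3). Advance 4.
Byte at offset 10: 0xE5 = 11100101 → 3-byte char (#4). Advance 3.
Byte at offset 13: 0xCE = 11001110 → 2-byte char (#5). Advance 2.
Byte at offset 15: 0xF3 = 11110011 → 4-byte char (#6). Advance 4.
Byte at offset 19: 0xE5 = 11100101 → 3-byte char (#7). Advance 3.
Byte at offset 22: 0xF1 = 11110001 → 4-byte char (#8). Advance 4.
Byte at offset 26: 0xEF = 11101111 → 3-byte char (#9). Advance 3.
Reached end at offset 29 after 9 code points.

9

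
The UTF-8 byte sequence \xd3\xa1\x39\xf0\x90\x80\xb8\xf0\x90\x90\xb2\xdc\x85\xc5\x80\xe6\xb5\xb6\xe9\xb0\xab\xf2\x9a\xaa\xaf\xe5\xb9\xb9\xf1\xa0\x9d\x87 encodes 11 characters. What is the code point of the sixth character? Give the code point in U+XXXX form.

Offset 0: leading byte 0xD3 = 11010011 → 2-byte char #1 = D3 A1.
Offset 2: leading byte 0x39 = 00111001 → 1-byte char #2 = 39.
Offset 3: leading byte 0xF0 = 11110000 → 4-byte char #3 = F0 90 80 B8.
Offset 7: leading byte 0xF0 = 11110000 → 4-byte char #4 = F0 90 90 B2.
Offset 11: leading byte 0xDC = 11011100 → 2-byte char #5 = DC 85.
Offset 13: leading byte 0xC5 = 11000101 → 2-byte char #6 = C5 80.
Leading byte 0xC5 = 11000101 matches 110xxxxx → 2-byte sequence.
Byte 1: 0xC5 = 11000101, payload 00101 (5 bits).
Byte 2: 0x80 = 10000000 (10xxxxxx ✓), payload 000000.
Concatenate: 00101000000 = 0x140 (11 bits → U+0140).

U+0140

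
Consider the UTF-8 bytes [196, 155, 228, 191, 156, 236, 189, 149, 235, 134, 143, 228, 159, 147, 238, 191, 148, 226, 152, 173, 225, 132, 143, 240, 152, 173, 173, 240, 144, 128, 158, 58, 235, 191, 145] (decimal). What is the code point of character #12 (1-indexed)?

Offset 0: leading byte 0xC4 = 11000100 → 2-byte char #1 = C4 9B.
Offset 2: leading byte 0xE4 = 11100100 → 3-byte char #2 = E4 BF 9C.
Offset 5: leading byte 0xEC = 11101100 → 3-byte char #3 = EC BD 95.
Offset 8: leading byte 0xEB = 11101011 → 3-byte char #4 = EB 86 8F.
Offset 11: leading byte 0xE4 = 11100100 → 3-byte char #5 = E4 9F 93.
Offset 14: leading byte 0xEE = 11101110 → 3-byte char #6 = EE BF 94.
Offset 17: leading byte 0xE2 = 11100010 → 3-byte char #7 = E2 98 AD.
Offset 20: leading byte 0xE1 = 11100001 → 3-byte char #8 = E1 84 8F.
Offset 23: leading byte 0xF0 = 11110000 → 4-byte char #9 = F0 98 AD AD.
Offset 27: leading byte 0xF0 = 11110000 → 4-byte char #10 = F0 90 80 9E.
Offset 31: leading byte 0x3A = 00111010 → 1-byte char #11 = 3A.
Offset 32: leading byte 0xEB = 11101011 → 3-byte char #12 = EB BF 91.
Leading byte 0xEB = 11101011 matches 1110xxxx → 3-byte sequence.
Byte 1: 0xEB = 11101011, payload 1011 (4 bits).
Byte 2: 0xBF = 10111111 (10xxxxxx ✓), payload 111111.
Byte 3: 0x91 = 10010001 (10xxxxxx ✓), payload 010001.
Concatenate: 1011111111010001 = 0xBFD1 (16 bits → U+BFD1).

U+BFD1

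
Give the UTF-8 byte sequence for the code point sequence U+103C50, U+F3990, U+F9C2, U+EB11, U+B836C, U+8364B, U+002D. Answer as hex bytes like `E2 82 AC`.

F4 83 B1 90 F3 B3 A6 90 EF A7 82 EE AC 91 F2 B8 8D AC F2 83 99 8B 2D

U+103C50: 4-byte form → F4 83 B1 90.
U+F3990: 4-byte form → F3 B3 A6 90.
U+F9C2: 3-byte form → EF A7 82.
U+EB11: 3-byte form → EE AC 91.
U+B836C: 4-byte form → F2 B8 8D AC.
U+8364B: 4-byte form → F2 83 99 8B.
U+002D: 1-byte form → 2D.
Concatenated (23 bytes): F4 83 B1 90 F3 B3 A6 90 EF A7 82 EE AC 91 F2 B8 8D AC F2 83 99 8B 2D.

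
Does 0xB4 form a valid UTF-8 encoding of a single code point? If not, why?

Byte 0xB4 = 10110100 has the form 10xxxxxx — a continuation byte — but there is no preceding leading byte.

invalid (continuation byte with no leading byte)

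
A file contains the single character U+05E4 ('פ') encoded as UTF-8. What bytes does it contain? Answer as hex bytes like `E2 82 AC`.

D7 A4

U+05E4 = 0x5E4 = 1508 decimal. In range U+0080–U+07FF → 2-byte form: 110xxxxx 10xxxxxx.
Binary (11 bits): 10111100100.
Split 5+6: 10111 | 100100.
Byte 1: 11010111 = 0xD7.
Byte 2: 10100100 = 0xA4.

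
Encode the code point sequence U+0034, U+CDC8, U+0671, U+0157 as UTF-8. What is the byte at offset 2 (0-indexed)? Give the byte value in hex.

0xB7

U+0034 → 1-byte form 34 at offsets 0–0.
U+CDC8 → 3-byte form EC B7 88 at offsets 1–3.
Offset 2 falls in char 2's range; it's byte 2 of EC B7 88 = 0xB7.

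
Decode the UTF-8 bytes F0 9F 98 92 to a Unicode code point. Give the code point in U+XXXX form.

Leading byte 0xF0 = 11110000 matches 11110xxx → 4-byte sequence.
Byte 1: 0xF0 = 11110000, payload 000 (3 bits).
Byte 2: 0x9F = 10011111 (10xxxxxx ✓), payload 011111.
Byte 3: 0x98 = 10011000 (10xxxxxx ✓), payload 011000.
Byte 4: 0x92 = 10010010 (10xxxxxx ✓), payload 010010.
Concatenate: 000011111011000010010 = 0x1F612 (21 bits → U+1F612).

U+1F612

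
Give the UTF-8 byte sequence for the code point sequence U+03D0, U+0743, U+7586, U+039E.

CF 90 DD 83 E7 96 86 CE 9E

U+03D0: 2-byte form → CF 90.
U+0743: 2-byte form → DD 83.
U+7586: 3-byte form → E7 96 86.
U+039E: 2-byte form → CE 9E.
Concatenated (9 bytes): CF 90 DD 83 E7 96 86 CE 9E.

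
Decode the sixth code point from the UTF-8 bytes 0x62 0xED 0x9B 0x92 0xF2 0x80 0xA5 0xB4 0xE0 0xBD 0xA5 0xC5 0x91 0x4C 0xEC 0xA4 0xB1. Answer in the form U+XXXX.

U+004C

Offset 0: leading byte 0x62 = 01100010 → 1-byte char #1 = 62.
Offset 1: leading byte 0xED = 11101101 → 3-byte char #2 = ED 9B 92.
Offset 4: leading byte 0xF2 = 11110010 → 4-byte char #3 = F2 80 A5 B4.
Offset 8: leading byte 0xE0 = 11100000 → 3-byte char #4 = E0 BD A5.
Offset 11: leading byte 0xC5 = 11000101 → 2-byte char #5 = C5 91.
Offset 13: leading byte 0x4C = 01001100 → 1-byte char #6 = 4C.
Leading byte 0x4C = 01001100 matches 0xxxxxxx → 1-byte sequence.
Byte 1: 0x4C = 01001100, payload 1001100 (7 bits).
Concatenate: 1001100 = 0x4C (7 bits → U+004C).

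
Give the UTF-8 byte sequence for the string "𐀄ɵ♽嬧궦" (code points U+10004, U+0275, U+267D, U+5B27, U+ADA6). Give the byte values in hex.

F0 90 80 84 C9 B5 E2 99 BD E5 AC A7 EA B6 A6

U+10004: 4-byte form → F0 90 80 84.
U+0275: 2-byte form → C9 B5.
U+267D: 3-byte form → E2 99 BD.
U+5B27: 3-byte form → E5 AC A7.
U+ADA6: 3-byte form → EA B6 A6.
Concatenated (15 bytes): F0 90 80 84 C9 B5 E2 99 BD E5 AC A7 EA B6 A6.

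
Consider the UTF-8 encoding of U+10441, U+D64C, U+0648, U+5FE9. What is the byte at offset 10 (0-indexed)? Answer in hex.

U+10441 → 4-byte form F0 90 91 81 at offsets 0–3.
U+D64C → 3-byte form ED 99 8C at offsets 4–6.
U+0648 → 2-byte form D9 88 at offsets 7–8.
U+5FE9 → 3-byte form E5 BF A9 at offsets 9–11.
Offset 10 falls in char 4's range; it's byte 2 of E5 BF A9 = 0xBF.

0xBF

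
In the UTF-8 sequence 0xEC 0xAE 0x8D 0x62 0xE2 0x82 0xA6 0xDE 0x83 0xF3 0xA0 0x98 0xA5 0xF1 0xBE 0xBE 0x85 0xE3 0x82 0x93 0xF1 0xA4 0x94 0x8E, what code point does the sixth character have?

U+7EF85

Offset 0: leading byte 0xEC = 11101100 → 3-byte char #1 = EC AE 8D.
Offset 3: leading byte 0x62 = 01100010 → 1-byte char #2 = 62.
Offset 4: leading byte 0xE2 = 11100010 → 3-byte char #3 = E2 82 A6.
Offset 7: leading byte 0xDE = 11011110 → 2-byte char #4 = DE 83.
Offset 9: leading byte 0xF3 = 11110011 → 4-byte char #5 = F3 A0 98 A5.
Offset 13: leading byte 0xF1 = 11110001 → 4-byte char #6 = F1 BE BE 85.
Leading byte 0xF1 = 11110001 matches 11110xxx → 4-byte sequence.
Byte 1: 0xF1 = 11110001, payload 001 (3 bits).
Byte 2: 0xBE = 10111110 (10xxxxxx ✓), payload 111110.
Byte 3: 0xBE = 10111110 (10xxxxxx ✓), payload 111110.
Byte 4: 0x85 = 10000101 (10xxxxxx ✓), payload 000101.
Concatenate: 001111110111110000101 = 0x7EF85 (21 bits → U+7EF85).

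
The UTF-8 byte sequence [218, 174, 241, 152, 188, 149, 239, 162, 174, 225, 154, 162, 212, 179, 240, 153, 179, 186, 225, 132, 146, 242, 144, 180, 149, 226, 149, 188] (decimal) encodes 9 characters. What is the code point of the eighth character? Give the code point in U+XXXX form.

U+90D15

Offset 0: leading byte 0xDA = 11011010 → 2-byte char #1 = DA AE.
Offset 2: leading byte 0xF1 = 11110001 → 4-byte char #2 = F1 98 BC 95.
Offset 6: leading byte 0xEF = 11101111 → 3-byte char #3 = EF A2 AE.
Offset 9: leading byte 0xE1 = 11100001 → 3-byte char #4 = E1 9A A2.
Offset 12: leading byte 0xD4 = 11010100 → 2-byte char #5 = D4 B3.
Offset 14: leading byte 0xF0 = 11110000 → 4-byte char #6 = F0 99 B3 BA.
Offset 18: leading byte 0xE1 = 11100001 → 3-byte char #7 = E1 84 92.
Offset 21: leading byte 0xF2 = 11110010 → 4-byte char #8 = F2 90 B4 95.
Leading byte 0xF2 = 11110010 matches 11110xxx → 4-byte sequence.
Byte 1: 0xF2 = 11110010, payload 010 (3 bits).
Byte 2: 0x90 = 10010000 (10xxxxxx ✓), payload 010000.
Byte 3: 0xB4 = 10110100 (10xxxxxx ✓), payload 110100.
Byte 4: 0x95 = 10010101 (10xxxxxx ✓), payload 010101.
Concatenate: 010010000110100010101 = 0x90D15 (21 bits → U+90D15).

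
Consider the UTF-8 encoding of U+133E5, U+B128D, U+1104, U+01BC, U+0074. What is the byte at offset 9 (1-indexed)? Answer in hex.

0xE1

1-indexed offset 9 is 0-indexed offset 8.
U+133E5 → 4-byte form F0 93 8F A5 at offsets 0–3.
U+B128D → 4-byte form F2 B1 8A 8D at offsets 4–7.
U+1104 → 3-byte form E1 84 84 at offsets 8–10.
Offset 8 falls in char 3's range; it's byte 1 of E1 84 84 = 0xE1.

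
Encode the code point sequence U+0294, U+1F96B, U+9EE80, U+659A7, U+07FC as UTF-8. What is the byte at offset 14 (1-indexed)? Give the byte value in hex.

0xA7

1-indexed offset 14 is 0-indexed offset 13.
U+0294 → 2-byte form CA 94 at offsets 0–1.
U+1F96B → 4-byte form F0 9F A5 AB at offsets 2–5.
U+9EE80 → 4-byte form F2 9E BA 80 at offsets 6–9.
U+659A7 → 4-byte form F1 A5 A6 A7 at offsets 10–13.
Offset 13 falls in char 4's range; it's byte 4 of F1 A5 A6 A7 = 0xA7.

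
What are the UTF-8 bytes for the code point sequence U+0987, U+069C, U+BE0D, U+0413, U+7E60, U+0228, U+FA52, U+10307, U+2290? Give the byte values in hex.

U+0987: 3-byte form → E0 A6 87.
U+069C: 2-byte form → DA 9C.
U+BE0D: 3-byte form → EB B8 8D.
U+0413: 2-byte form → D0 93.
U+7E60: 3-byte form → E7 B9 A0.
U+0228: 2-byte form → C8 A8.
U+FA52: 3-byte form → EF A9 92.
U+10307: 4-byte form → F0 90 8C 87.
U+2290: 3-byte form → E2 8A 90.
Concatenated (25 bytes): E0 A6 87 DA 9C EB B8 8D D0 93 E7 B9 A0 C8 A8 EF A9 92 F0 90 8C 87 E2 8A 90.

E0 A6 87 DA 9C EB B8 8D D0 93 E7 B9 A0 C8 A8 EF A9 92 F0 90 8C 87 E2 8A 90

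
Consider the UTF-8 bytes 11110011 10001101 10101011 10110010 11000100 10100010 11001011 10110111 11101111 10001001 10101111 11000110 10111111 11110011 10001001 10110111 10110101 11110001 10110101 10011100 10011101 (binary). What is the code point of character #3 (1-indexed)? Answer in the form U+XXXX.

Offset 0: leading byte 0xF3 = 11110011 → 4-byte char #1 = F3 8D AB B2.
Offset 4: leading byte 0xC4 = 11000100 → 2-byte char #2 = C4 A2.
Offset 6: leading byte 0xCB = 11001011 → 2-byte char #3 = CB B7.
Leading byte 0xCB = 11001011 matches 110xxxxx → 2-byte sequence.
Byte 1: 0xCB = 11001011, payload 01011 (5 bits).
Byte 2: 0xB7 = 10110111 (10xxxxxx ✓), payload 110111.
Concatenate: 01011110111 = 0x2F7 (11 bits → U+02F7).

U+02F7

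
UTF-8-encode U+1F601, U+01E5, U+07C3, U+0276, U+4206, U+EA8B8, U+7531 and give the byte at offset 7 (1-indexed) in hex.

0xDF

1-indexed offset 7 is 0-indexed offset 6.
U+1F601 → 4-byte form F0 9F 98 81 at offsets 0–3.
U+01E5 → 2-byte form C7 A5 at offsets 4–5.
U+07C3 → 2-byte form DF 83 at offsets 6–7.
Offset 6 falls in char 3's range; it's byte 1 of DF 83 = 0xDF.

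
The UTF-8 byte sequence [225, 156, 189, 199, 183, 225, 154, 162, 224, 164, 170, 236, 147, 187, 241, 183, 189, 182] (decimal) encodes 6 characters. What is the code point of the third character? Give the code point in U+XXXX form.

Offset 0: leading byte 0xE1 = 11100001 → 3-byte char #1 = E1 9C BD.
Offset 3: leading byte 0xC7 = 11000111 → 2-byte char #2 = C7 B7.
Offset 5: leading byte 0xE1 = 11100001 → 3-byte char #3 = E1 9A A2.
Leading byte 0xE1 = 11100001 matches 1110xxxx → 3-byte sequence.
Byte 1: 0xE1 = 11100001, payload 0001 (4 bits).
Byte 2: 0x9A = 10011010 (10xxxxxx ✓), payload 011010.
Byte 3: 0xA2 = 10100010 (10xxxxxx ✓), payload 100010.
Concatenate: 0001011010100010 = 0x16A2 (16 bits → U+16A2).

U+16A2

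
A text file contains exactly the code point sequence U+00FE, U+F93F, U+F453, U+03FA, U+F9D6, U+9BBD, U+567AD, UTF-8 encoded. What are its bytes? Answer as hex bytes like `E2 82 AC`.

C3 BE EF A4 BF EF 91 93 CF BA EF A7 96 E9 AE BD F1 96 9E AD

U+00FE: 2-byte form → C3 BE.
U+F93F: 3-byte form → EF A4 BF.
U+F453: 3-byte form → EF 91 93.
U+03FA: 2-byte form → CF BA.
U+F9D6: 3-byte form → EF A7 96.
U+9BBD: 3-byte form → E9 AE BD.
U+567AD: 4-byte form → F1 96 9E AD.
Concatenated (20 bytes): C3 BE EF A4 BF EF 91 93 CF BA EF A7 96 E9 AE BD F1 96 9E AD.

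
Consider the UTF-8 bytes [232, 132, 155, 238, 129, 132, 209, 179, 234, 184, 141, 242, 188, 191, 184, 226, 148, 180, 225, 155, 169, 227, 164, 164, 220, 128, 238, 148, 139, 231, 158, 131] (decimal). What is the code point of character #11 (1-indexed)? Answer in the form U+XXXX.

U+7783

Offset 0: leading byte 0xE8 = 11101000 → 3-byte char #1 = E8 84 9B.
Offset 3: leading byte 0xEE = 11101110 → 3-byte char #2 = EE 81 84.
Offset 6: leading byte 0xD1 = 11010001 → 2-byte char #3 = D1 B3.
Offset 8: leading byte 0xEA = 11101010 → 3-byte char #4 = EA B8 8D.
Offset 11: leading byte 0xF2 = 11110010 → 4-byte char #5 = F2 BC BF B8.
Offset 15: leading byte 0xE2 = 11100010 → 3-byte char #6 = E2 94 B4.
Offset 18: leading byte 0xE1 = 11100001 → 3-byte char #7 = E1 9B A9.
Offset 21: leading byte 0xE3 = 11100011 → 3-byte char #8 = E3 A4 A4.
Offset 24: leading byte 0xDC = 11011100 → 2-byte char #9 = DC 80.
Offset 26: leading byte 0xEE = 11101110 → 3-byte char #10 = EE 94 8B.
Offset 29: leading byte 0xE7 = 11100111 → 3-byte char #11 = E7 9E 83.
Leading byte 0xE7 = 11100111 matches 1110xxxx → 3-byte sequence.
Byte 1: 0xE7 = 11100111, payload 0111 (4 bits).
Byte 2: 0x9E = 10011110 (10xxxxxx ✓), payload 011110.
Byte 3: 0x83 = 10000011 (10xxxxxx ✓), payload 000011.
Concatenate: 0111011110000011 = 0x7783 (16 bits → U+7783).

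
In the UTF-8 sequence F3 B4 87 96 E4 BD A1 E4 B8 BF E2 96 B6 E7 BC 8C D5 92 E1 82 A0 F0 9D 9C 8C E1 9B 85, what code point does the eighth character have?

U+1D70C

Offset 0: leading byte 0xF3 = 11110011 → 4-byte char #1 = F3 B4 87 96.
Offset 4: leading byte 0xE4 = 11100100 → 3-byte char #2 = E4 BD A1.
Offset 7: leading byte 0xE4 = 11100100 → 3-byte char #3 = E4 B8 BF.
Offset 10: leading byte 0xE2 = 11100010 → 3-byte char #4 = E2 96 B6.
Offset 13: leading byte 0xE7 = 11100111 → 3-byte char #5 = E7 BC 8C.
Offset 16: leading byte 0xD5 = 11010101 → 2-byte char #6 = D5 92.
Offset 18: leading byte 0xE1 = 11100001 → 3-byte char #7 = E1 82 A0.
Offset 21: leading byte 0xF0 = 11110000 → 4-byte char #8 = F0 9D 9C 8C.
Leading byte 0xF0 = 11110000 matches 11110xxx → 4-byte sequence.
Byte 1: 0xF0 = 11110000, payload 000 (3 bits).
Byte 2: 0x9D = 10011101 (10xxxxxx ✓), payload 011101.
Byte 3: 0x9C = 10011100 (10xxxxxx ✓), payload 011100.
Byte 4: 0x8C = 10001100 (10xxxxxx ✓), payload 001100.
Concatenate: 000011101011100001100 = 0x1D70C (21 bits → U+1D70C).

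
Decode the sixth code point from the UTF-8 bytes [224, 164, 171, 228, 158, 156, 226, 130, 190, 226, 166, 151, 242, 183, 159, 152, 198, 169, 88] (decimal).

U+01A9

Offset 0: leading byte 0xE0 = 11100000 → 3-byte char #1 = E0 A4 AB.
Offset 3: leading byte 0xE4 = 11100100 → 3-byte char #2 = E4 9E 9C.
Offset 6: leading byte 0xE2 = 11100010 → 3-byte char #3 = E2 82 BE.
Offset 9: leading byte 0xE2 = 11100010 → 3-byte char #4 = E2 A6 97.
Offset 12: leading byte 0xF2 = 11110010 → 4-byte char #5 = F2 B7 9F 98.
Offset 16: leading byte 0xC6 = 11000110 → 2-byte char #6 = C6 A9.
Leading byte 0xC6 = 11000110 matches 110xxxxx → 2-byte sequence.
Byte 1: 0xC6 = 11000110, payload 00110 (5 bits).
Byte 2: 0xA9 = 10101001 (10xxxxxx ✓), payload 101001.
Concatenate: 00110101001 = 0x1A9 (11 bits → U+01A9).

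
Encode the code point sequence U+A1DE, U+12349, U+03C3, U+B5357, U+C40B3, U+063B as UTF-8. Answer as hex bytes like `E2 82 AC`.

EA 87 9E F0 92 8D 89 CF 83 F2 B5 8D 97 F3 84 82 B3 D8 BB

U+A1DE: 3-byte form → EA 87 9E.
U+12349: 4-byte form → F0 92 8D 89.
U+03C3: 2-byte form → CF 83.
U+B5357: 4-byte form → F2 B5 8D 97.
U+C40B3: 4-byte form → F3 84 82 B3.
U+063B: 2-byte form → D8 BB.
Concatenated (19 bytes): EA 87 9E F0 92 8D 89 CF 83 F2 B5 8D 97 F3 84 82 B3 D8 BB.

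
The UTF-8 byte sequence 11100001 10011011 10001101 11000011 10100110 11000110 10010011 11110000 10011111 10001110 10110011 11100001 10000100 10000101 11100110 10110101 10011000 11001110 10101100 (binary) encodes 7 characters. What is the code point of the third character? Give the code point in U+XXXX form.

U+0193

Offset 0: leading byte 0xE1 = 11100001 → 3-byte char #1 = E1 9B 8D.
Offset 3: leading byte 0xC3 = 11000011 → 2-byte char #2 = C3 A6.
Offset 5: leading byte 0xC6 = 11000110 → 2-byte char #3 = C6 93.
Leading byte 0xC6 = 11000110 matches 110xxxxx → 2-byte sequence.
Byte 1: 0xC6 = 11000110, payload 00110 (5 bits).
Byte 2: 0x93 = 10010011 (10xxxxxx ✓), payload 010011.
Concatenate: 00110010011 = 0x193 (11 bits → U+0193).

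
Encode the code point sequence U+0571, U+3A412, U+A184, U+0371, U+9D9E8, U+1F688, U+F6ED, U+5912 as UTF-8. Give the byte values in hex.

D5 B1 F0 BA 90 92 EA 86 84 CD B1 F2 9D A7 A8 F0 9F 9A 88 EF 9B AD E5 A4 92

U+0571: 2-byte form → D5 B1.
U+3A412: 4-byte form → F0 BA 90 92.
U+A184: 3-byte form → EA 86 84.
U+0371: 2-byte form → CD B1.
U+9D9E8: 4-byte form → F2 9D A7 A8.
U+1F688: 4-byte form → F0 9F 9A 88.
U+F6ED: 3-byte form → EF 9B AD.
U+5912: 3-byte form → E5 A4 92.
Concatenated (25 bytes): D5 B1 F0 BA 90 92 EA 86 84 CD B1 F2 9D A7 A8 F0 9F 9A 88 EF 9B AD E5 A4 92.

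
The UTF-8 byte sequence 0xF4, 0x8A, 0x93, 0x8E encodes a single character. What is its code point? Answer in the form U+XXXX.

Leading byte 0xF4 = 11110100 matches 11110xxx → 4-byte sequence.
Byte 1: 0xF4 = 11110100, payload 100 (3 bits).
Byte 2: 0x8A = 10001010 (10xxxxxx ✓), payload 001010.
Byte 3: 0x93 = 10010011 (10xxxxxx ✓), payload 010011.
Byte 4: 0x8E = 10001110 (10xxxxxx ✓), payload 001110.
Concatenate: 100001010010011001110 = 0x10A4CE (21 bits → U+10A4CE).

U+10A4CE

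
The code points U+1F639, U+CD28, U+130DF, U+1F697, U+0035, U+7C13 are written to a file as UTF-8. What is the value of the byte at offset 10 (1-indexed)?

0x83

1-indexed offset 10 is 0-indexed offset 9.
U+1F639 → 4-byte form F0 9F 98 B9 at offsets 0–3.
U+CD28 → 3-byte form EC B4 A8 at offsets 4–6.
U+130DF → 4-byte form F0 93 83 9F at offsets 7–10.
Offset 9 falls in char 3's range; it's byte 3 of F0 93 83 9F = 0x83.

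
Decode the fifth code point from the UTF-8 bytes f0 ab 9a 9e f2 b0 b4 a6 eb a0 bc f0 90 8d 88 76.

U+0076

Offset 0: leading byte 0xF0 = 11110000 → 4-byte char #1 = F0 AB 9A 9E.
Offset 4: leading byte 0xF2 = 11110010 → 4-byte char #2 = F2 B0 B4 A6.
Offset 8: leading byte 0xEB = 11101011 → 3-byte char #3 = EB A0 BC.
Offset 11: leading byte 0xF0 = 11110000 → 4-byte char #4 = F0 90 8D 88.
Offset 15: leading byte 0x76 = 01110110 → 1-byte char #5 = 76.
Leading byte 0x76 = 01110110 matches 0xxxxxxx → 1-byte sequence.
Byte 1: 0x76 = 01110110, payload 1110110 (7 bits).
Concatenate: 1110110 = 0x76 (7 bits → U+0076).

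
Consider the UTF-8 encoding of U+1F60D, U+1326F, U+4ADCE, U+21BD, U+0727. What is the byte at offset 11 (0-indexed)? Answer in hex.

U+1F60D → 4-byte form F0 9F 98 8D at offsets 0–3.
U+1326F → 4-byte form F0 93 89 AF at offsets 4–7.
U+4ADCE → 4-byte form F1 8A B7 8E at offsets 8–11.
Offset 11 falls in char 3's range; it's byte 4 of F1 8A B7 8E = 0x8E.

0x8E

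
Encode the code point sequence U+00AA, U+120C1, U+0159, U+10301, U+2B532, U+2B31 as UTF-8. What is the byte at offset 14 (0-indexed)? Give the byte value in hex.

0x94

U+00AA → 2-byte form C2 AA at offsets 0–1.
U+120C1 → 4-byte form F0 92 83 81 at offsets 2–5.
U+0159 → 2-byte form C5 99 at offsets 6–7.
U+10301 → 4-byte form F0 90 8C 81 at offsets 8–11.
U+2B532 → 4-byte form F0 AB 94 B2 at offsets 12–15.
Offset 14 falls in char 5's range; it's byte 3 of F0 AB 94 B2 = 0x94.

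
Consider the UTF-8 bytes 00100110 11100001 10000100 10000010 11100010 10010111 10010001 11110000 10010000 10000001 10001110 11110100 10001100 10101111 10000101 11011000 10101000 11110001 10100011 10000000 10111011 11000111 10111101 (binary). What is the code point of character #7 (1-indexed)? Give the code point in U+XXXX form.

U+6303B

Offset 0: leading byte 0x26 = 00100110 → 1-byte char #1 = 26.
Offset 1: leading byte 0xE1 = 11100001 → 3-byte char #2 = E1 84 82.
Offset 4: leading byte 0xE2 = 11100010 → 3-byte char #3 = E2 97 91.
Offset 7: leading byte 0xF0 = 11110000 → 4-byte char #4 = F0 90 81 8E.
Offset 11: leading byte 0xF4 = 11110100 → 4-byte char #5 = F4 8C AF 85.
Offset 15: leading byte 0xD8 = 11011000 → 2-byte char #6 = D8 A8.
Offset 17: leading byte 0xF1 = 11110001 → 4-byte char #7 = F1 A3 80 BB.
Leading byte 0xF1 = 11110001 matches 11110xxx → 4-byte sequence.
Byte 1: 0xF1 = 11110001, payload 001 (3 bits).
Byte 2: 0xA3 = 10100011 (10xxxxxx ✓), payload 100011.
Byte 3: 0x80 = 10000000 (10xxxxxx ✓), payload 000000.
Byte 4: 0xBB = 10111011 (10xxxxxx ✓), payload 111011.
Concatenate: 001100011000000111011 = 0x6303B (21 bits → U+6303B).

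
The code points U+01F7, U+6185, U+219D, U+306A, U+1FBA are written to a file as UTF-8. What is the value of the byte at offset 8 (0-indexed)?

U+01F7 → 2-byte form C7 B7 at offsets 0–1.
U+6185 → 3-byte form E6 86 85 at offsets 2–4.
U+219D → 3-byte form E2 86 9D at offsets 5–7.
U+306A → 3-byte form E3 81 AA at offsets 8–10.
Offset 8 falls in char 4's range; it's byte 1 of E3 81 AA = 0xE3.

0xE3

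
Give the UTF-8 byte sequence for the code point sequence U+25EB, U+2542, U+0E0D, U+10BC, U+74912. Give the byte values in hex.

U+25EB: 3-byte form → E2 97 AB.
U+2542: 3-byte form → E2 95 82.
U+0E0D: 3-byte form → E0 B8 8D.
U+10BC: 3-byte form → E1 82 BC.
U+74912: 4-byte form → F1 B4 A4 92.
Concatenated (16 bytes): E2 97 AB E2 95 82 E0 B8 8D E1 82 BC F1 B4 A4 92.

E2 97 AB E2 95 82 E0 B8 8D E1 82 BC F1 B4 A4 92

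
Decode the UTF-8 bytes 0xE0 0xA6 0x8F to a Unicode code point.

Leading byte 0xE0 = 11100000 matches 1110xxxx → 3-byte sequence.
Byte 1: 0xE0 = 11100000, payload 0000 (4 bits).
Byte 2: 0xA6 = 10100110 (10xxxxxx ✓), payload 100110.
Byte 3: 0x8F = 10001111 (10xxxxxx ✓), payload 001111.
Concatenate: 0000100110001111 = 0x98F (16 bits → U+098F).

U+098F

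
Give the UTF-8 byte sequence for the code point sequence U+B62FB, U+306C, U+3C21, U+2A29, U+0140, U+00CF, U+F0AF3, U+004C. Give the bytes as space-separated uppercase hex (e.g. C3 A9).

F2 B6 8B BB E3 81 AC E3 B0 A1 E2 A8 A9 C5 80 C3 8F F3 B0 AB B3 4C

U+B62FB: 4-byte form → F2 B6 8B BB.
U+306C: 3-byte form → E3 81 AC.
U+3C21: 3-byte form → E3 B0 A1.
U+2A29: 3-byte form → E2 A8 A9.
U+0140: 2-byte form → C5 80.
U+00CF: 2-byte form → C3 8F.
U+F0AF3: 4-byte form → F3 B0 AB B3.
U+004C: 1-byte form → 4C.
Concatenated (22 bytes): F2 B6 8B BB E3 81 AC E3 B0 A1 E2 A8 A9 C5 80 C3 8F F3 B0 AB B3 4C.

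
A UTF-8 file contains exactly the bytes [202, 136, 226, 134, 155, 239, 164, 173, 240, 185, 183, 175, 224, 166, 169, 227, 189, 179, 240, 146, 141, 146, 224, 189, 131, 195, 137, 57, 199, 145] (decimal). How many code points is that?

11

Byte at offset 0: 0xCA = 11001010 → 2-byte char (#1). Advance 2.
Byte at offset 2: 0xE2 = 11100010 → 3-byte char (#2). Advance 3.
Byte at offset 5: 0xEF = 11101111 → 3-byte char (#3). Advance 3.
Byte at offset 8: 0xF0 = 11110000 → 4-byte char (#4). Advance 4.
Byte at offset 12: 0xE0 = 11100000 → 3-byte char (#5). Advance 3.
Byte at offset 15: 0xE3 = 11100011 → 3-byte char (#6). Advance 3.
Byte at offset 18: 0xF0 = 11110000 → 4-byte char (#7). Advance 4.
Byte at offset 22: 0xE0 = 11100000 → 3-byte char (#8). Advance 3.
Byte at offset 25: 0xC3 = 11000011 → 2-byte char (#9). Advance 2.
Byte at offset 27: 0x39 = 00111001 → 1-byte char (#10). Advance 1.
Byte at offset 28: 0xC7 = 11000111 → 2-byte char (#11). Advance 2.
Reached end at offset 30 after 11 code points.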